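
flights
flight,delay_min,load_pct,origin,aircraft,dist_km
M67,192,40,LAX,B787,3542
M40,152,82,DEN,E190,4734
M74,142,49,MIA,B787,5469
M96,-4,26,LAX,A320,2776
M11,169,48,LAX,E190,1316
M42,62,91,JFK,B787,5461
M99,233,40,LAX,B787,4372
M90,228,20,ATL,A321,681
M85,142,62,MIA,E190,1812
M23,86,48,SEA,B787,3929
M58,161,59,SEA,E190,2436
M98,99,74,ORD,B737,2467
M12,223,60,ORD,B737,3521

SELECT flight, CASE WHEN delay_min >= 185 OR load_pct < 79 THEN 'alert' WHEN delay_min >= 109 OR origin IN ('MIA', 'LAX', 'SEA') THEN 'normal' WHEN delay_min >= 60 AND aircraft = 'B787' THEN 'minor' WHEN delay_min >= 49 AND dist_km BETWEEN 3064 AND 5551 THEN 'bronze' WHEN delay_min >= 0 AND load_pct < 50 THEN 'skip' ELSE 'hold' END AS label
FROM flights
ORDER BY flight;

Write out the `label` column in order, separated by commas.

flight=M11: delay_min >= 185 OR load_pct < 79 → alert
flight=M12: delay_min >= 185 OR load_pct < 79 → alert
flight=M23: delay_min >= 185 OR load_pct < 79 → alert
flight=M40: delay_min >= 109 OR origin IN ('MIA', 'LAX', 'SEA') → normal
flight=M42: delay_min >= 60 AND aircraft = 'B787' → minor
flight=M58: delay_min >= 185 OR load_pct < 79 → alert
flight=M67: delay_min >= 185 OR load_pct < 79 → alert
flight=M74: delay_min >= 185 OR load_pct < 79 → alert
flight=M85: delay_min >= 185 OR load_pct < 79 → alert
flight=M90: delay_min >= 185 OR load_pct < 79 → alert
flight=M96: delay_min >= 185 OR load_pct < 79 → alert
flight=M98: delay_min >= 185 OR load_pct < 79 → alert
flight=M99: delay_min >= 185 OR load_pct < 79 → alert

alert, alert, alert, normal, minor, alert, alert, alert, alert, alert, alert, alert, alert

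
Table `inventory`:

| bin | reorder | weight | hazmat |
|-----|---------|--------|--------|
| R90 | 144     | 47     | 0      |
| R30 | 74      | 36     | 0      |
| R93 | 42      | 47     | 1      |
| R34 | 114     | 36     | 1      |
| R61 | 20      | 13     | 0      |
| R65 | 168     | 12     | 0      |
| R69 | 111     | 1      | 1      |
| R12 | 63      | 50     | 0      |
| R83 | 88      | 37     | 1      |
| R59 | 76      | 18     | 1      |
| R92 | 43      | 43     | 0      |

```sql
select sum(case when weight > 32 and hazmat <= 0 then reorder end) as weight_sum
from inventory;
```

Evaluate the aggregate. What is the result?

bin=R90: ✓ → 144
bin=R30: ✓ → 74
bin=R93: ✗
bin=R34: ✗
bin=R61: ✗
bin=R65: ✗
bin=R69: ✗
bin=R12: ✓ → 63
bin=R83: ✗
bin=R59: ✗
bin=R92: ✓ → 43
weight_sum = 144 + 74 + 63 + 43 = 324

324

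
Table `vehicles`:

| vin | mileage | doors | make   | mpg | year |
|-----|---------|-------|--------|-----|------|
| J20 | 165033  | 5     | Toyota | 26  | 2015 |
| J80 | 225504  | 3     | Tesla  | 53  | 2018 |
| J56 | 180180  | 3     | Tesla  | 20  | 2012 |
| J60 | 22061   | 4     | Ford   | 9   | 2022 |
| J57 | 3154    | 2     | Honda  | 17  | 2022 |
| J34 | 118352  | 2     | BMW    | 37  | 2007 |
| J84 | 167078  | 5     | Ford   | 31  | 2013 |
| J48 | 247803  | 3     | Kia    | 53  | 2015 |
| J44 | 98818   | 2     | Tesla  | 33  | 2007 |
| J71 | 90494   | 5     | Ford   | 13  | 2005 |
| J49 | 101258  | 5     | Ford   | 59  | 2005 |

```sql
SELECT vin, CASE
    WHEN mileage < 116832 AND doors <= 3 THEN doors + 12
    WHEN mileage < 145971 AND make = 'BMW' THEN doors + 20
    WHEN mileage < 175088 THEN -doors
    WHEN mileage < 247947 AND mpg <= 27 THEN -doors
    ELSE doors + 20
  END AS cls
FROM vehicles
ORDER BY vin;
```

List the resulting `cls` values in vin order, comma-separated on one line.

-5, 22, 14, 23, -5, -3, 14, -4, -5, 23, -5

vin=J20: mileage < 175088 → -5
vin=J34: mileage < 145971 AND make = 'BMW' → 22
vin=J44: mileage < 116832 AND doors <= 3 → 14
vin=J48: ELSE → 23
vin=J49: mileage < 175088 → -5
vin=J56: mileage < 247947 AND mpg <= 27 → -3
vin=J57: mileage < 116832 AND doors <= 3 → 14
vin=J60: mileage < 175088 → -4
vin=J71: mileage < 175088 → -5
vin=J80: ELSE → 23
vin=J84: mileage < 175088 → -5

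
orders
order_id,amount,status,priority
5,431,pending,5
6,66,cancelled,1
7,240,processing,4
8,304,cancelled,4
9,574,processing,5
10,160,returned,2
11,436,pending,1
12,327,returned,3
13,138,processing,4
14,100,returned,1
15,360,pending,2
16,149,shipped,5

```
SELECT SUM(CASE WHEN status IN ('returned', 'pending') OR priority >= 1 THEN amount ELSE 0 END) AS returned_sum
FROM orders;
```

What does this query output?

order_id=5: ✓ → 431
order_id=6: ✓ → 66
order_id=7: ✓ → 240
order_id=8: ✓ → 304
order_id=9: ✓ → 574
order_id=10: ✓ → 160
order_id=11: ✓ → 436
order_id=12: ✓ → 327
order_id=13: ✓ → 138
order_id=14: ✓ → 100
order_id=15: ✓ → 360
order_id=16: ✓ → 149
returned_sum = 431 + 66 + 240 + 304 + 574 + 160 + 436 + 327 + 138 + 100 + 360 + 149 = 3285

3285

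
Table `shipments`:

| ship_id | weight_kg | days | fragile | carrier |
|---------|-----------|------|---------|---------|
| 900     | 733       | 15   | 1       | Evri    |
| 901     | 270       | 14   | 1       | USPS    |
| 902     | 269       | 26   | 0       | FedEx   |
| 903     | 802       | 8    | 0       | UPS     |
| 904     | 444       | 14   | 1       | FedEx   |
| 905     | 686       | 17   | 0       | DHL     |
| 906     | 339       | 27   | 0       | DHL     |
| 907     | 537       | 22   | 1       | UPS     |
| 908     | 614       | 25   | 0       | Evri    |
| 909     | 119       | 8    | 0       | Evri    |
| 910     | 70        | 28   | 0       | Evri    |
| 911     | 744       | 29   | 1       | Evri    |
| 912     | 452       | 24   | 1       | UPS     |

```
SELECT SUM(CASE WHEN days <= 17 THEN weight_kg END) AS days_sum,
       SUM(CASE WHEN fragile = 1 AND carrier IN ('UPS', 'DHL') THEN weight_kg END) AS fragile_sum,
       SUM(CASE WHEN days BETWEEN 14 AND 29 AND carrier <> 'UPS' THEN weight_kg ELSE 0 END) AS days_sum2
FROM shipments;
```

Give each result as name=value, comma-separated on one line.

days_sum=3054, fragile_sum=989, days_sum2=4169

[days_sum: days <= 17]
ship_id=900: ✓ → 733
ship_id=901: ✓ → 270
ship_id=902: ✗
ship_id=903: ✓ → 802
ship_id=904: ✓ → 444
ship_id=905: ✓ → 686
ship_id=906: ✗
ship_id=907: ✗
ship_id=908: ✗
ship_id=909: ✓ → 119
ship_id=910: ✗
ship_id=911: ✗
ship_id=912: ✗
days_sum = 733 + 270 + 802 + 444 + 686 + 119 = 3054
—
[fragile_sum: fragile = 1 AND carrier IN ('UPS', 'DHL')]
ship_id=900: ✗
ship_id=901: ✗
ship_id=902: ✗
ship_id=903: ✗
ship_id=904: ✗
ship_id=905: ✗
ship_id=906: ✗
ship_id=907: ✓ → 537
ship_id=908: ✗
ship_id=909: ✗
ship_id=910: ✗
ship_id=911: ✗
ship_id=912: ✓ → 452
fragile_sum = 537 + 452 = 989
—
[days_sum2: days BETWEEN 14 AND 29 AND carrier <> 'UPS']
ship_id=900: ✓ → 733
ship_id=901: ✓ → 270
ship_id=902: ✓ → 269
ship_id=903: ✗
ship_id=904: ✓ → 444
ship_id=905: ✓ → 686
ship_id=906: ✓ → 339
ship_id=907: ✗
ship_id=908: ✓ → 614
ship_id=909: ✗
ship_id=910: ✓ → 70
ship_id=911: ✓ → 744
ship_id=912: ✗
days_sum2 = 733 + 270 + 269 + 444 + 686 + 339 + 614 + 70 + 744 = 4169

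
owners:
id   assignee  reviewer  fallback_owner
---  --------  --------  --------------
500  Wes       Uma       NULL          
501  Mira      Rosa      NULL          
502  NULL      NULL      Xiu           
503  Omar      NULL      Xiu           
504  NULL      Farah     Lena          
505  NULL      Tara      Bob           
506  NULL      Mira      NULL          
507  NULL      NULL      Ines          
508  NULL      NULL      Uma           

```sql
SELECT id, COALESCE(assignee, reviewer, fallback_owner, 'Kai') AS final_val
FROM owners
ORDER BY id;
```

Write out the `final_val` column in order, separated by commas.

id=500: assignee=Wes → Wes
id=501: assignee=Mira → Mira
id=502: assignee=NULL, reviewer=NULL, fallback_owner=Xiu → Xiu
id=503: assignee=Omar → Omar
id=504: assignee=NULL, reviewer=Farah → Farah
id=505: assignee=NULL, reviewer=Tara → Tara
id=506: assignee=NULL, reviewer=Mira → Mira
id=507: assignee=NULL, reviewer=NULL, fallback_owner=Ines → Ines
id=508: assignee=NULL, reviewer=NULL, fallback_owner=Uma → Uma

Wes, Mira, Xiu, Omar, Farah, Tara, Mira, Ines, Uma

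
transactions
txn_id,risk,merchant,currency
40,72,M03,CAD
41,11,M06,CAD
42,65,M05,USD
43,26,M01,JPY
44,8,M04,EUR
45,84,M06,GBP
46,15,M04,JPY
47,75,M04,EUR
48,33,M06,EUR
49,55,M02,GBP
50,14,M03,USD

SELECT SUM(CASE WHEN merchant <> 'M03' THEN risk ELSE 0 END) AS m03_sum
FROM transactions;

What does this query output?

372

txn_id=40: ✗
txn_id=41: ✓ → 11
txn_id=42: ✓ → 65
txn_id=43: ✓ → 26
txn_id=44: ✓ → 8
txn_id=45: ✓ → 84
txn_id=46: ✓ → 15
txn_id=47: ✓ → 75
txn_id=48: ✓ → 33
txn_id=49: ✓ → 55
txn_id=50: ✗
m03_sum = 11 + 65 + 26 + 8 + 84 + 15 + 75 + 33 + 55 = 372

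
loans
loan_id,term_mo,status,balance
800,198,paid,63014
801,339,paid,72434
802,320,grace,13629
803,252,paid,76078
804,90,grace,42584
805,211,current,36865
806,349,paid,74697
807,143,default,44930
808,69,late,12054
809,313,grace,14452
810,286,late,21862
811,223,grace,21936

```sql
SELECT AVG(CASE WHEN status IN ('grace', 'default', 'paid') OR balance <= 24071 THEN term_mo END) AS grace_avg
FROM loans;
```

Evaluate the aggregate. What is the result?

234.7272727273

loan_id=800: ✓ → 198
loan_id=801: ✓ → 339
loan_id=802: ✓ → 320
loan_id=803: ✓ → 252
loan_id=804: ✓ → 90
loan_id=805: ✗
loan_id=806: ✓ → 349
loan_id=807: ✓ → 143
loan_id=808: ✓ → 69
loan_id=809: ✓ → 313
loan_id=810: ✓ → 286
loan_id=811: ✓ → 223
grace_avg = (198 + 339 + 320 + 252 + 90 + 349 + 143 + 69 + 313 + 286 + 223) / 11 = 234.7272727273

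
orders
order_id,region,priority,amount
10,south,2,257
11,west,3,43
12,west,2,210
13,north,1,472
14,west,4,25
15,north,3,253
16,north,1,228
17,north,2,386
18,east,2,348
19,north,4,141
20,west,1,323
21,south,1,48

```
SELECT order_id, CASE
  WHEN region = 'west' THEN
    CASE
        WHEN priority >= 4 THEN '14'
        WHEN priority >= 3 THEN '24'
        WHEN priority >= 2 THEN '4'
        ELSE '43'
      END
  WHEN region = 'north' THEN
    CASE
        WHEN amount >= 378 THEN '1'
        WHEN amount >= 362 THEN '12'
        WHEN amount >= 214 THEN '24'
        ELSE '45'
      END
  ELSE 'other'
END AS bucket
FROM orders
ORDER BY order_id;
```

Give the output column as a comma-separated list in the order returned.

other, 24, 4, 1, 14, 24, 24, 1, other, 45, 43, other

order_id=10: region='south' → outer ELSE → other
order_id=11: region='west' → inner[priority >= 3] → 24
order_id=12: region='west' → inner[priority >= 2] → 4
order_id=13: region='north' → inner[amount >= 378] → 1
order_id=14: region='west' → inner[priority >= 4] → 14
order_id=15: region='north' → inner[amount >= 214] → 24
order_id=16: region='north' → inner[amount >= 214] → 24
order_id=17: region='north' → inner[amount >= 378] → 1
order_id=18: region='east' → outer ELSE → other
order_id=19: region='north' → inner[ELSE] → 45
order_id=20: region='west' → inner[ELSE] → 43
order_id=21: region='south' → outer ELSE → other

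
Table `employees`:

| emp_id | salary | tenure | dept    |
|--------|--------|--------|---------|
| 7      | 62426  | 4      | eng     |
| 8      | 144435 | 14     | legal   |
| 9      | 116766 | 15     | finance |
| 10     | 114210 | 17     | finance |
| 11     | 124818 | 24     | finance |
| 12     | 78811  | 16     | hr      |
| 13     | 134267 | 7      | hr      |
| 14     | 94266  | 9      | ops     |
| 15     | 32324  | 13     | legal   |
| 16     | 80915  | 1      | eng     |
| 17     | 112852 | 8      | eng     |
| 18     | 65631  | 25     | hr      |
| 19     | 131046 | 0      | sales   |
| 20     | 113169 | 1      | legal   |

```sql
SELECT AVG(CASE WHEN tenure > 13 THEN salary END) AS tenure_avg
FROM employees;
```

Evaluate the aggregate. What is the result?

emp_id=7: ✗
emp_id=8: ✓ → 144435
emp_id=9: ✓ → 116766
emp_id=10: ✓ → 114210
emp_id=11: ✓ → 124818
emp_id=12: ✓ → 78811
emp_id=13: ✗
emp_id=14: ✗
emp_id=15: ✗
emp_id=16: ✗
emp_id=17: ✗
emp_id=18: ✓ → 65631
emp_id=19: ✗
emp_id=20: ✗
tenure_avg = (144435 + 116766 + 114210 + 124818 + 78811 + 65631) / 6 = 107445.1666666667

107445.1666666667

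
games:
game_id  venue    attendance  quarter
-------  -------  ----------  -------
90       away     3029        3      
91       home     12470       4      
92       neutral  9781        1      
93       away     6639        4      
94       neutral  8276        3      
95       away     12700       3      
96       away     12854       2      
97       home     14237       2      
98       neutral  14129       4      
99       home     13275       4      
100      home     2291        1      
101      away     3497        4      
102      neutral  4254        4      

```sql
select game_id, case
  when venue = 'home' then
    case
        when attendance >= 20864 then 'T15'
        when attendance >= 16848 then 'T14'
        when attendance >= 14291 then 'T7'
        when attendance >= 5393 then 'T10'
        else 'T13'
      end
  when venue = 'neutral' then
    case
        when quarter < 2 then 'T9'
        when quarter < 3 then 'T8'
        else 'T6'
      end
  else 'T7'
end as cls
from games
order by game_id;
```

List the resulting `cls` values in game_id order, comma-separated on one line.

T7, T10, T9, T7, T6, T7, T7, T10, T6, T10, T13, T7, T6

game_id=90: venue='away' → outer ELSE → T7
game_id=91: venue='home' → inner[attendance >= 5393] → T10
game_id=92: venue='neutral' → inner[quarter < 2] → T9
game_id=93: venue='away' → outer ELSE → T7
game_id=94: venue='neutral' → inner[ELSE] → T6
game_id=95: venue='away' → outer ELSE → T7
game_id=96: venue='away' → outer ELSE → T7
game_id=97: venue='home' → inner[attendance >= 5393] → T10
game_id=98: venue='neutral' → inner[ELSE] → T6
game_id=99: venue='home' → inner[attendance >= 5393] → T10
game_id=100: venue='home' → inner[ELSE] → T13
game_id=101: venue='away' → outer ELSE → T7
game_id=102: venue='neutral' → inner[ELSE] → T6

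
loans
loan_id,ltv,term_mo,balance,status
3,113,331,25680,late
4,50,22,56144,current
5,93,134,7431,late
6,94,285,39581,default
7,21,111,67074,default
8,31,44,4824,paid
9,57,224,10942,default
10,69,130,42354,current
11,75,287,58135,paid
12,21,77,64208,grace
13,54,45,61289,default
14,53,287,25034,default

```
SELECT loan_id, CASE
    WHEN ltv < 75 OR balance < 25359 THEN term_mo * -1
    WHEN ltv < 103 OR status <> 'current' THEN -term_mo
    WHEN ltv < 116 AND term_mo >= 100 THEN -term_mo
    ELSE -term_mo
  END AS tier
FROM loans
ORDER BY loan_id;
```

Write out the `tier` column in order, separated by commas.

-331, -22, -134, -285, -111, -44, -224, -130, -287, -77, -45, -287

loan_id=3: ltv < 103 OR status <> 'current' → -331
loan_id=4: ltv < 75 OR balance < 25359 → -22
loan_id=5: ltv < 75 OR balance < 25359 → -134
loan_id=6: ltv < 103 OR status <> 'current' → -285
loan_id=7: ltv < 75 OR balance < 25359 → -111
loan_id=8: ltv < 75 OR balance < 25359 → -44
loan_id=9: ltv < 75 OR balance < 25359 → -224
loan_id=10: ltv < 75 OR balance < 25359 → -130
loan_id=11: ltv < 103 OR status <> 'current' → -287
loan_id=12: ltv < 75 OR balance < 25359 → -77
loan_id=13: ltv < 75 OR balance < 25359 → -45
loan_id=14: ltv < 75 OR balance < 25359 → -287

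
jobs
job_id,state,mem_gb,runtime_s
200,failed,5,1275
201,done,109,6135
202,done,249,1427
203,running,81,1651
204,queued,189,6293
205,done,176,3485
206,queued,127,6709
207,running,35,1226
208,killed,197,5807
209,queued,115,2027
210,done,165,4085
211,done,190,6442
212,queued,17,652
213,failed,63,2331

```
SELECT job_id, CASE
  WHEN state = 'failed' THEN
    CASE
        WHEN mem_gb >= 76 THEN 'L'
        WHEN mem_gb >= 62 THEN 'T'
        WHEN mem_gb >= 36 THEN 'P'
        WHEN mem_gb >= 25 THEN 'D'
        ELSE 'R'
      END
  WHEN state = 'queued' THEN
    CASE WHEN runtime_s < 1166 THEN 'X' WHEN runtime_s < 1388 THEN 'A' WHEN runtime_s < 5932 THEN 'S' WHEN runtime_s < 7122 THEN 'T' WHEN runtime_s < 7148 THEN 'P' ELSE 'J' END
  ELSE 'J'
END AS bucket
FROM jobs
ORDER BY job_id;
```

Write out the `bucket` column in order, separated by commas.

job_id=200: state='failed' → inner[ELSE] → R
job_id=201: state='done' → outer ELSE → J
job_id=202: state='done' → outer ELSE → J
job_id=203: state='running' → outer ELSE → J
job_id=204: state='queued' → inner[runtime_s < 7122] → T
job_id=205: state='done' → outer ELSE → J
job_id=206: state='queued' → inner[runtime_s < 7122] → T
job_id=207: state='running' → outer ELSE → J
job_id=208: state='killed' → outer ELSE → J
job_id=209: state='queued' → inner[runtime_s < 5932] → S
job_id=210: state='done' → outer ELSE → J
job_id=211: state='done' → outer ELSE → J
job_id=212: state='queued' → inner[runtime_s < 1166] → X
job_id=213: state='failed' → inner[mem_gb >= 62] → T

R, J, J, J, T, J, T, J, J, S, J, J, X, T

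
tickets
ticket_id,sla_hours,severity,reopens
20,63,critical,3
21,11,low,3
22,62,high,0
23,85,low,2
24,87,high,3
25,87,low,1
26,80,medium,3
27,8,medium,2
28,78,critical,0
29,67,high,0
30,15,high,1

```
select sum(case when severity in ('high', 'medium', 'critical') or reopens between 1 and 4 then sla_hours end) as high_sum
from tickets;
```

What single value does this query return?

ticket_id=20: ✓ → 63
ticket_id=21: ✓ → 11
ticket_id=22: ✓ → 62
ticket_id=23: ✓ → 85
ticket_id=24: ✓ → 87
ticket_id=25: ✓ → 87
ticket_id=26: ✓ → 80
ticket_id=27: ✓ → 8
ticket_id=28: ✓ → 78
ticket_id=29: ✓ → 67
ticket_id=30: ✓ → 15
high_sum = 63 + 11 + 62 + 85 + 87 + 87 + 80 + 8 + 78 + 67 + 15 = 643

643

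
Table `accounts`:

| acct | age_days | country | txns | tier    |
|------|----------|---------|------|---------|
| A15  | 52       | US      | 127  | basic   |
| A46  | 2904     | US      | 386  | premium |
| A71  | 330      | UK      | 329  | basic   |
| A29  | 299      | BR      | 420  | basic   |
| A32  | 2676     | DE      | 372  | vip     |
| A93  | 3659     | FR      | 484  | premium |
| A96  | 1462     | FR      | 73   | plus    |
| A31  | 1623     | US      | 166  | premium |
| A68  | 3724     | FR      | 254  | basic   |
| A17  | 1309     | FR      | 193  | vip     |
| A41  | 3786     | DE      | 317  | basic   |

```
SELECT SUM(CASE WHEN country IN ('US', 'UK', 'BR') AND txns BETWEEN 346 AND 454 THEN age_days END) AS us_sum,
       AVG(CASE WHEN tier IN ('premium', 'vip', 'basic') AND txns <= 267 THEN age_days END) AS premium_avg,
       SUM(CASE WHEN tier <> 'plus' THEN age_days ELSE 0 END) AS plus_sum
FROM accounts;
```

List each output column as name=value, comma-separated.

[us_sum: country IN ('US', 'UK', 'BR') AND txns BETWEEN 346 AND 454]
acct=A15: ✗
acct=A46: ✓ → 2904
acct=A71: ✗
acct=A29: ✓ → 299
acct=A32: ✗
acct=A93: ✗
acct=A96: ✗
acct=A31: ✗
acct=A68: ✗
acct=A17: ✗
acct=A41: ✗
us_sum = 2904 + 299 = 3203
—
[premium_avg: tier IN ('premium', 'vip', 'basic') AND txns <= 267]
acct=A15: ✓ → 52
acct=A46: ✗
acct=A71: ✗
acct=A29: ✗
acct=A32: ✗
acct=A93: ✗
acct=A96: ✗
acct=A31: ✓ → 1623
acct=A68: ✓ → 3724
acct=A17: ✓ → 1309
acct=A41: ✗
premium_avg = (52 + 1623 + 3724 + 1309) / 4 = 1677
—
[plus_sum: tier <> 'plus']
acct=A15: ✓ → 52
acct=A46: ✓ → 2904
acct=A71: ✓ → 330
acct=A29: ✓ → 299
acct=A32: ✓ → 2676
acct=A93: ✓ → 3659
acct=A96: ✗
acct=A31: ✓ → 1623
acct=A68: ✓ → 3724
acct=A17: ✓ → 1309
acct=A41: ✓ → 3786
plus_sum = 52 + 2904 + 330 + 299 + 2676 + 3659 + 1623 + 3724 + 1309 + 3786 = 20362

us_sum=3203, premium_avg=1677, plus_sum=20362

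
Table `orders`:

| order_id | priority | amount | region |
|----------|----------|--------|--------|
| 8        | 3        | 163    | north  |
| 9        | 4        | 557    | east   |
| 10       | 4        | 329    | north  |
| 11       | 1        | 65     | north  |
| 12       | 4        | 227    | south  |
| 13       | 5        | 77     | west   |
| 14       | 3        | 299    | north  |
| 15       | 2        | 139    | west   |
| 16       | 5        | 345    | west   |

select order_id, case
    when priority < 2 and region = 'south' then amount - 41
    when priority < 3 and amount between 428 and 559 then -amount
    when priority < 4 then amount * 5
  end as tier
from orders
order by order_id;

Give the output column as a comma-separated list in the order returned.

order_id=8: priority < 4 → 815
order_id=9: (no match → NULL) → NULL
order_id=10: (no match → NULL) → NULL
order_id=11: priority < 4 → 325
order_id=12: (no match → NULL) → NULL
order_id=13: (no match → NULL) → NULL
order_id=14: priority < 4 → 1495
order_id=15: priority < 4 → 695
order_id=16: (no match → NULL) → NULL

815, NULL, NULL, 325, NULL, NULL, 1495, 695, NULL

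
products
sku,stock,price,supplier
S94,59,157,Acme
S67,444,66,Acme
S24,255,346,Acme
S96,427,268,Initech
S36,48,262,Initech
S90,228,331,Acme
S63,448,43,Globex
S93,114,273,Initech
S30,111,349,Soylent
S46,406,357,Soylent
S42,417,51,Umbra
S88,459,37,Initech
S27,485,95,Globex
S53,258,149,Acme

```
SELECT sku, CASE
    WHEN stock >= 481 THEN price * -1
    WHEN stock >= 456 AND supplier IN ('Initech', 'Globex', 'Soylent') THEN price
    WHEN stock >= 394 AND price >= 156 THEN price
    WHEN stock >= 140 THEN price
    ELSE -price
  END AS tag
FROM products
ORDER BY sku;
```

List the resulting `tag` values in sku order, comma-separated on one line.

346, -95, -349, -262, 51, 357, 149, 43, 66, 37, 331, -273, -157, 268

sku=S24: stock >= 140 → 346
sku=S27: stock >= 481 → -95
sku=S30: ELSE → -349
sku=S36: ELSE → -262
sku=S42: stock >= 140 → 51
sku=S46: stock >= 394 AND price >= 156 → 357
sku=S53: stock >= 140 → 149
sku=S63: stock >= 140 → 43
sku=S67: stock >= 140 → 66
sku=S88: stock >= 456 AND supplier IN ('Initech', 'Globex', 'Soylent') → 37
sku=S90: stock >= 140 → 331
sku=S93: ELSE → -273
sku=S94: ELSE → -157
sku=S96: stock >= 394 AND price >= 156 → 268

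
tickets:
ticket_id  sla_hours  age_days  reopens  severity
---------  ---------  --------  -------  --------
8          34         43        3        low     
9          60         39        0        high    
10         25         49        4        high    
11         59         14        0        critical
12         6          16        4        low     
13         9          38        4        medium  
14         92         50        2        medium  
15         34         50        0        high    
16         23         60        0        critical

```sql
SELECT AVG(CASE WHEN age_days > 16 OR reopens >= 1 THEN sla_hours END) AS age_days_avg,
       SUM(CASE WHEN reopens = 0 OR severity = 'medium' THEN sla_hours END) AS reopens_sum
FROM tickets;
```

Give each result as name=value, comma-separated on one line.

age_days_avg=35.375, reopens_sum=277

[age_days_avg: age_days > 16 OR reopens >= 1]
ticket_id=8: ✓ → 34
ticket_id=9: ✓ → 60
ticket_id=10: ✓ → 25
ticket_id=11: ✗
ticket_id=12: ✓ → 6
ticket_id=13: ✓ → 9
ticket_id=14: ✓ → 92
ticket_id=15: ✓ → 34
ticket_id=16: ✓ → 23
age_days_avg = (34 + 60 + 25 + 6 + 9 + 92 + 34 + 23) / 8 = 35.375
—
[reopens_sum: reopens = 0 OR severity = 'medium']
ticket_id=8: ✗
ticket_id=9: ✓ → 60
ticket_id=10: ✗
ticket_id=11: ✓ → 59
ticket_id=12: ✗
ticket_id=13: ✓ → 9
ticket_id=14: ✓ → 92
ticket_id=15: ✓ → 34
ticket_id=16: ✓ → 23
reopens_sum = 60 + 59 + 9 + 92 + 34 + 23 = 277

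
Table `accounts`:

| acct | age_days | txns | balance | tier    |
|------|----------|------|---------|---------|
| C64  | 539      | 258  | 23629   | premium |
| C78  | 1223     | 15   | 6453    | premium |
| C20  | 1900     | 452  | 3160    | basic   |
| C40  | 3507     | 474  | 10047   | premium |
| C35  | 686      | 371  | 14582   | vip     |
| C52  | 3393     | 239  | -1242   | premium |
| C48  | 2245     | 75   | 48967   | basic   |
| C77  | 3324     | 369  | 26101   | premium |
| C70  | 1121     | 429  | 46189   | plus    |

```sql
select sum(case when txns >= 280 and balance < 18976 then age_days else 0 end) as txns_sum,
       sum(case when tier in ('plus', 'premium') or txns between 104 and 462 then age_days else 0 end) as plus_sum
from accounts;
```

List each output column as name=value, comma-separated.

txns_sum=6093, plus_sum=15693

[txns_sum: txns >= 280 and balance < 18976]
acct=C64: ✗
acct=C78: ✗
acct=C20: ✓ → 1900
acct=C40: ✓ → 3507
acct=C35: ✓ → 686
acct=C52: ✗
acct=C48: ✗
acct=C77: ✗
acct=C70: ✗
txns_sum = 1900 + 3507 + 686 = 6093
—
[plus_sum: tier in ('plus', 'premium') or txns between 104 and 462]
acct=C64: ✓ → 539
acct=C78: ✓ → 1223
acct=C20: ✓ → 1900
acct=C40: ✓ → 3507
acct=C35: ✓ → 686
acct=C52: ✓ → 3393
acct=C48: ✗
acct=C77: ✓ → 3324
acct=C70: ✓ → 1121
plus_sum = 539 + 1223 + 1900 + 3507 + 686 + 3393 + 3324 + 1121 = 15693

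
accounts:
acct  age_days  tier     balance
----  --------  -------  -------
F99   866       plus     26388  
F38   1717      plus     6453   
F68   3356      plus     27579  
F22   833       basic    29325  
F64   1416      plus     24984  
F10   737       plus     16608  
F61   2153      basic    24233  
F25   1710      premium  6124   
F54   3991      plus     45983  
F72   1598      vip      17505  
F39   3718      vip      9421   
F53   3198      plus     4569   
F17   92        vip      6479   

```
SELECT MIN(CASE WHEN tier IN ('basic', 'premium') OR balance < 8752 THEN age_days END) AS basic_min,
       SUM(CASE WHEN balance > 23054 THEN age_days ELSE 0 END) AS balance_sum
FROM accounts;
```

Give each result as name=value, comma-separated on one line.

basic_min=92, balance_sum=12615

[basic_min: tier IN ('basic', 'premium') OR balance < 8752]
acct=F99: ✗
acct=F38: ✓ → 1717
acct=F68: ✗
acct=F22: ✓ → 833
acct=F64: ✗
acct=F10: ✗
acct=F61: ✓ → 2153
acct=F25: ✓ → 1710
acct=F54: ✗
acct=F72: ✗
acct=F39: ✗
acct=F53: ✓ → 3198
acct=F17: ✓ → 92
basic_min = MIN(1717, 833, 2153, 1710, 3198, 92) = 92
—
[balance_sum: balance > 23054]
acct=F99: ✓ → 866
acct=F38: ✗
acct=F68: ✓ → 3356
acct=F22: ✓ → 833
acct=F64: ✓ → 1416
acct=F10: ✗
acct=F61: ✓ → 2153
acct=F25: ✗
acct=F54: ✓ → 3991
acct=F72: ✗
acct=F39: ✗
acct=F53: ✗
acct=F17: ✗
balance_sum = 866 + 3356 + 833 + 1416 + 2153 + 3991 = 12615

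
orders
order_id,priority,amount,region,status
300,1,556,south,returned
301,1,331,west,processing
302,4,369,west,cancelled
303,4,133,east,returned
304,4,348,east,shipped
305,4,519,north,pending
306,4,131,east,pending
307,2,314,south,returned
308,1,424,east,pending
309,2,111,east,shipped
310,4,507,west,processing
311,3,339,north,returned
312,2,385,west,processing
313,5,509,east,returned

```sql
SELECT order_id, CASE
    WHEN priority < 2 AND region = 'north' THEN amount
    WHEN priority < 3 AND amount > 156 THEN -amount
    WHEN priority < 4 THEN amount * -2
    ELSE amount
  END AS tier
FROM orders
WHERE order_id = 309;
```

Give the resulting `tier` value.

-222

order_id = 309: priority=2, amount=111, region=east, status=shipped.
priority < 2 AND region = 'north' → false
priority < 3 AND amount > 156 → false
priority < 4 → true → -222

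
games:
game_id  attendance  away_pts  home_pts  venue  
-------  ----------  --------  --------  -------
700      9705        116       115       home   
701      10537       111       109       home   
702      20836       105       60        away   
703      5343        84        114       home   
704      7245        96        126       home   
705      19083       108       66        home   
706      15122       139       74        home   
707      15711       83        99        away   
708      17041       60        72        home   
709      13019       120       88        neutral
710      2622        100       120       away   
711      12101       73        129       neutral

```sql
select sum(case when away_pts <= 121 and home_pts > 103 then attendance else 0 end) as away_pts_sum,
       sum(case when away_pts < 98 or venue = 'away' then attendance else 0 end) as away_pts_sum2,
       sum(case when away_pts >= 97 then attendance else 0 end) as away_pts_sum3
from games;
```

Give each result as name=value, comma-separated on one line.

[away_pts_sum: away_pts <= 121 and home_pts > 103]
game_id=700: ✓ → 9705
game_id=701: ✓ → 10537
game_id=702: ✗
game_id=703: ✓ → 5343
game_id=704: ✓ → 7245
game_id=705: ✗
game_id=706: ✗
game_id=707: ✗
game_id=708: ✗
game_id=709: ✗
game_id=710: ✓ → 2622
game_id=711: ✓ → 12101
away_pts_sum = 9705 + 10537 + 5343 + 7245 + 2622 + 12101 = 47553
—
[away_pts_sum2: away_pts < 98 or venue = 'away']
game_id=700: ✗
game_id=701: ✗
game_id=702: ✓ → 20836
game_id=703: ✓ → 5343
game_id=704: ✓ → 7245
game_id=705: ✗
game_id=706: ✗
game_id=707: ✓ → 15711
game_id=708: ✓ → 17041
game_id=709: ✗
game_id=710: ✓ → 2622
game_id=711: ✓ → 12101
away_pts_sum2 = 20836 + 5343 + 7245 + 15711 + 17041 + 2622 + 12101 = 80899
—
[away_pts_sum3: away_pts >= 97]
game_id=700: ✓ → 9705
game_id=701: ✓ → 10537
game_id=702: ✓ → 20836
game_id=703: ✗
game_id=704: ✗
game_id=705: ✓ → 19083
game_id=706: ✓ → 15122
game_id=707: ✗
game_id=708: ✗
game_id=709: ✓ → 13019
game_id=710: ✓ → 2622
game_id=711: ✗
away_pts_sum3 = 9705 + 10537 + 20836 + 19083 + 15122 + 13019 + 2622 = 90924

away_pts_sum=47553, away_pts_sum2=80899, away_pts_sum3=90924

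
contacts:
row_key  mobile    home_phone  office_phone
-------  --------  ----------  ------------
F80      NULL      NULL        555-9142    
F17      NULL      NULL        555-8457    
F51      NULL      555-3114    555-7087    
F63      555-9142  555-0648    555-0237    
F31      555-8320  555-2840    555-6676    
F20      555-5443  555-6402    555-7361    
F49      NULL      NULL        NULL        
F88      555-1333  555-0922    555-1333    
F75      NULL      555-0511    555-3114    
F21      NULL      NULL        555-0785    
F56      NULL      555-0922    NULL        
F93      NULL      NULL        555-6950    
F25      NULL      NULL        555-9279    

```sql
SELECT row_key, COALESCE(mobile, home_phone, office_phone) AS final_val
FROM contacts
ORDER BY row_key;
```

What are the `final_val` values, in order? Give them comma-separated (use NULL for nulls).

555-8457, 555-5443, 555-0785, 555-9279, 555-8320, NULL, 555-3114, 555-0922, 555-9142, 555-0511, 555-9142, 555-1333, 555-6950

row_key=F17: mobile=NULL, home_phone=NULL, office_phone=555-8457 → 555-8457
row_key=F20: mobile=555-5443 → 555-5443
row_key=F21: mobile=NULL, home_phone=NULL, office_phone=555-0785 → 555-0785
row_key=F25: mobile=NULL, home_phone=NULL, office_phone=555-9279 → 555-9279
row_key=F31: mobile=555-8320 → 555-8320
row_key=F49: mobile=NULL, home_phone=NULL, office_phone=NULL (all NULL) → NULL
row_key=F51: mobile=NULL, home_phone=555-3114 → 555-3114
row_key=F56: mobile=NULL, home_phone=555-0922 → 555-0922
row_key=F63: mobile=555-9142 → 555-9142
row_key=F75: mobile=NULL, home_phone=555-0511 → 555-0511
row_key=F80: mobile=NULL, home_phone=NULL, office_phone=555-9142 → 555-9142
row_key=F88: mobile=555-1333 → 555-1333
row_key=F93: mobile=NULL, home_phone=NULL, office_phone=555-6950 → 555-6950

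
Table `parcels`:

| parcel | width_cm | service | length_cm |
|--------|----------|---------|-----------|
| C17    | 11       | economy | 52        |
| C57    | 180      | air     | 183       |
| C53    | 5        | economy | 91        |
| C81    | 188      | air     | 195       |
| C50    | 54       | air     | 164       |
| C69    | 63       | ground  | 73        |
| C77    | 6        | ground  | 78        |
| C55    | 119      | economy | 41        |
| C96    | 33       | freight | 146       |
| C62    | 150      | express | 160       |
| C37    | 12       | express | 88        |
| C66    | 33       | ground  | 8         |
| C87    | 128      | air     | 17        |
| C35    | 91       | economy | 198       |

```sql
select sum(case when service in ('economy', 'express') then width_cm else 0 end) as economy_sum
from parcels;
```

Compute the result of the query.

parcel=C17: ✓ → 11
parcel=C57: ✗
parcel=C53: ✓ → 5
parcel=C81: ✗
parcel=C50: ✗
parcel=C69: ✗
parcel=C77: ✗
parcel=C55: ✓ → 119
parcel=C96: ✗
parcel=C62: ✓ → 150
parcel=C37: ✓ → 12
parcel=C66: ✗
parcel=C87: ✗
parcel=C35: ✓ → 91
economy_sum = 11 + 5 + 119 + 150 + 12 + 91 = 388

388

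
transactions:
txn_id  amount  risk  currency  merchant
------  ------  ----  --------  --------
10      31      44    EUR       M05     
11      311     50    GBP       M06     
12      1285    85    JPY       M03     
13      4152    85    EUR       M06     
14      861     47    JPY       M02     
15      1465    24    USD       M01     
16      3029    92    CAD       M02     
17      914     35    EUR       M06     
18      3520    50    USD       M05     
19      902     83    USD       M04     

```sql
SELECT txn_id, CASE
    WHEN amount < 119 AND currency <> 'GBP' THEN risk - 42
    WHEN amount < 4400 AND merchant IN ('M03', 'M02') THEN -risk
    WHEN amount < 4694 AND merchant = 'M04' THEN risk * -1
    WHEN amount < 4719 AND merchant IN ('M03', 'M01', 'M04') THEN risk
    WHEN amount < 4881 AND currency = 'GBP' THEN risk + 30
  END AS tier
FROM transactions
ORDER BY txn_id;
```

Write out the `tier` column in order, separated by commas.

2, 80, -85, NULL, -47, 24, -92, NULL, NULL, -83

txn_id=10: amount < 119 AND currency <> 'GBP' → 2
txn_id=11: amount < 4881 AND currency = 'GBP' → 80
txn_id=12: amount < 4400 AND merchant IN ('M03', 'M02') → -85
txn_id=13: (no match → NULL) → NULL
txn_id=14: amount < 4400 AND merchant IN ('M03', 'M02') → -47
txn_id=15: amount < 4719 AND merchant IN ('M03', 'M01', 'M04') → 24
txn_id=16: amount < 4400 AND merchant IN ('M03', 'M02') → -92
txn_id=17: (no match → NULL) → NULL
txn_id=18: (no match → NULL) → NULL
txn_id=19: amount < 4694 AND merchant = 'M04' → -83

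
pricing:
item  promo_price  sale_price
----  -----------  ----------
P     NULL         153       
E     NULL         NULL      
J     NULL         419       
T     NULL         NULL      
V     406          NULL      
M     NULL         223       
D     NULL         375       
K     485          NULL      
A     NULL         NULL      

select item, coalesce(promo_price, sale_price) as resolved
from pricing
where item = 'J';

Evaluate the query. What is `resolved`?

item = J: promo_price=NULL, sale_price=419.
promo_price=NULL, sale_price=419 → 419

419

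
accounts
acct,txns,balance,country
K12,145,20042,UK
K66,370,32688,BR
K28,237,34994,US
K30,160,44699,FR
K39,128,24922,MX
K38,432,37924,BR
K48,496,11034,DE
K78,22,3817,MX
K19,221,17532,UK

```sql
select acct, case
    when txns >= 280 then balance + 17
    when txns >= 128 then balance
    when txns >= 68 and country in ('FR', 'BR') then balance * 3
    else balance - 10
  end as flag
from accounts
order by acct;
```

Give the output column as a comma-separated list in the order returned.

20042, 17532, 34994, 44699, 37941, 24922, 11051, 32705, 3807

acct=K12: txns >= 128 → 20042
acct=K19: txns >= 128 → 17532
acct=K28: txns >= 128 → 34994
acct=K30: txns >= 128 → 44699
acct=K38: txns >= 280 → 37941
acct=K39: txns >= 128 → 24922
acct=K48: txns >= 280 → 11051
acct=K66: txns >= 280 → 32705
acct=K78: ELSE → 3807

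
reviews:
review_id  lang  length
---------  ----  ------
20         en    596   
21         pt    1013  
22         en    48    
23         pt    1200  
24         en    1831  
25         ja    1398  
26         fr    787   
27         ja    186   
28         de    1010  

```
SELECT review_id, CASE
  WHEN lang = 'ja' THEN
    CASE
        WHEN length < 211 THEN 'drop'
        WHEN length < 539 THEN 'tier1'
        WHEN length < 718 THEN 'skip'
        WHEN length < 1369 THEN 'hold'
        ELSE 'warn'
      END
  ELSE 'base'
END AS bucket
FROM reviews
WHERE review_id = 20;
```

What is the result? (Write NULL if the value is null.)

base

review_id = 20: lang=en, length=596.
lang='en' → outer ELSE → base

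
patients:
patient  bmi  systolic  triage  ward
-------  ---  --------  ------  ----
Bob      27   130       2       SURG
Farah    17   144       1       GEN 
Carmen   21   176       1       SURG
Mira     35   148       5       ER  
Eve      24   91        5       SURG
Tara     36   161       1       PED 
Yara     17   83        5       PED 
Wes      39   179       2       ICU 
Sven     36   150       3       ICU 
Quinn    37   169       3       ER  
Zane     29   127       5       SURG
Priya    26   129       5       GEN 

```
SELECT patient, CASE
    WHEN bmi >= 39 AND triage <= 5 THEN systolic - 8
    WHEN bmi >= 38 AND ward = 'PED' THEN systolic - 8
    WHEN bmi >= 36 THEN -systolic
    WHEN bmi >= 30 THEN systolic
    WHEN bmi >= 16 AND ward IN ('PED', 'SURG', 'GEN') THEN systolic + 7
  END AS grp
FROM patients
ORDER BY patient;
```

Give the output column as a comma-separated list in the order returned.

137, 183, 98, 151, 148, 136, -169, -150, -161, 171, 90, 134

patient=Bob: bmi >= 16 AND ward IN ('PED', 'SURG', 'GEN') → 137
patient=Carmen: bmi >= 16 AND ward IN ('PED', 'SURG', 'GEN') → 183
patient=Eve: bmi >= 16 AND ward IN ('PED', 'SURG', 'GEN') → 98
patient=Farah: bmi >= 16 AND ward IN ('PED', 'SURG', 'GEN') → 151
patient=Mira: bmi >= 30 → 148
patient=Priya: bmi >= 16 AND ward IN ('PED', 'SURG', 'GEN') → 136
patient=Quinn: bmi >= 36 → -169
patient=Sven: bmi >= 36 → -150
patient=Tara: bmi >= 36 → -161
patient=Wes: bmi >= 39 AND triage <= 5 → 171
patient=Yara: bmi >= 16 AND ward IN ('PED', 'SURG', 'GEN') → 90
patient=Zane: bmi >= 16 AND ward IN ('PED', 'SURG', 'GEN') → 134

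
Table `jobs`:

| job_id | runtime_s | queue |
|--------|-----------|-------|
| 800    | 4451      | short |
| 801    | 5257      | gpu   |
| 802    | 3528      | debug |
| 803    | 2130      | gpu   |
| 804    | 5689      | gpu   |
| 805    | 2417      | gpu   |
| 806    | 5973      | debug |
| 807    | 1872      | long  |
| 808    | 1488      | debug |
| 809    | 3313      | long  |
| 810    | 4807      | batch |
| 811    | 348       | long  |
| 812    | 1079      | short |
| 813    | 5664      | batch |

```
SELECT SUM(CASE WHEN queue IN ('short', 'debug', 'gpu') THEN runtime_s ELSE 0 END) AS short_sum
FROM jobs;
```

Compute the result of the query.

32012

job_id=800: ✓ → 4451
job_id=801: ✓ → 5257
job_id=802: ✓ → 3528
job_id=803: ✓ → 2130
job_id=804: ✓ → 5689
job_id=805: ✓ → 2417
job_id=806: ✓ → 5973
job_id=807: ✗
job_id=808: ✓ → 1488
job_id=809: ✗
job_id=810: ✗
job_id=811: ✗
job_id=812: ✓ → 1079
job_id=813: ✗
short_sum = 4451 + 5257 + 3528 + 2130 + 5689 + 2417 + 5973 + 1488 + 1079 = 32012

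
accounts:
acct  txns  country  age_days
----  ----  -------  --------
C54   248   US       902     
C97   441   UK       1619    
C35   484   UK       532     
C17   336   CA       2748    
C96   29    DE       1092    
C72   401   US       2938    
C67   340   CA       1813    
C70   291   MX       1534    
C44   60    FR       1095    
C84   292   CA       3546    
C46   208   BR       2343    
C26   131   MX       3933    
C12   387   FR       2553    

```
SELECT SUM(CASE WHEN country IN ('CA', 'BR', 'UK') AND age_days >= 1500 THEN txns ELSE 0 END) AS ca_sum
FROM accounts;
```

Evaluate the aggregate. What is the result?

acct=C54: ✗
acct=C97: ✓ → 441
acct=C35: ✗
acct=C17: ✓ → 336
acct=C96: ✗
acct=C72: ✗
acct=C67: ✓ → 340
acct=C70: ✗
acct=C44: ✗
acct=C84: ✓ → 292
acct=C46: ✓ → 208
acct=C26: ✗
acct=C12: ✗
ca_sum = 441 + 336 + 340 + 292 + 208 = 1617

1617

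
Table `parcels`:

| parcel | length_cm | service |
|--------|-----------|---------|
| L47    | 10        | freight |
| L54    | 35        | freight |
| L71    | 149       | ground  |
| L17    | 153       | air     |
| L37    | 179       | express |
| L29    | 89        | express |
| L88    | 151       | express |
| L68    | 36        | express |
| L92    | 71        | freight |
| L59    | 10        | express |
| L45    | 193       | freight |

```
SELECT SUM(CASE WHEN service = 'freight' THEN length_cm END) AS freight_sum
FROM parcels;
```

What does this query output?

parcel=L47: ✓ → 10
parcel=L54: ✓ → 35
parcel=L71: ✗
parcel=L17: ✗
parcel=L37: ✗
parcel=L29: ✗
parcel=L88: ✗
parcel=L68: ✗
parcel=L92: ✓ → 71
parcel=L59: ✗
parcel=L45: ✓ → 193
freight_sum = 10 + 35 + 71 + 193 = 309

309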